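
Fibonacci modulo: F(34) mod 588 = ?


F(k) mod 588 for k=1..34:
1, 1, 2, 3, 5, 8, 13, 21, 34, 55, 89, 144, 233, 377, 22, 399, 421, 232, 65, 297, 362, 71, 433, 504, 349, 265, 26, 291, 317, 20, 337, 357, 106, 463
F(34) mod 588 = 463


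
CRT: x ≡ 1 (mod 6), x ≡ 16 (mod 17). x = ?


M = 6*17 = 102
M1 = M/6 = 17, M2 = M/17 = 6
M1^(-1) mod 6 = 5, M2^(-1) mod 17 = 3
x = 1*17*5 + 16*6*3 = 373
373 mod 102 = 67
Check: 67 mod 6 = 1 ✓, 67 mod 17 = 16 ✓

x ≡ 67 (mod 102)


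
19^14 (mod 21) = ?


19^1 mod 21 = 19
19^2 mod 21 = 4
19^3 mod 21 = 13
19^4 mod 21 = 16
19^5 mod 21 = 10
19^6 mod 21 = 1
19^7 mod 21 = 19
19^8 mod 21 = 4
19^9 mod 21 = 13
19^10 mod 21 = 16
19^11 mod 21 = 10
19^12 mod 21 = 1
19^13 mod 21 = 19
19^14 mod 21 = 4


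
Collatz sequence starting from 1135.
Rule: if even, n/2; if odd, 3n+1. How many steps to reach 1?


1135 → 3406 → 1703 → 5110 → 2555 → 7666 → 3833 → 11500 → 5750 → 2875 → 8626 → 4313 → 12940 → 6470 → 3235 → 9706 → 4853 → 14560 → 7280 → 3640 → 1820 → 910 → 455 → 1366 → 683 → 2050 → 1025 → 3076 → 1538 → 769 → 2308 → 1154 → 577 → 1732 → 866 → 433 → 1300 → 650 → 325 → 976 → 488 → 244 → 122 → 61 → 184 → 92 → 46 → 23 → 70 → 35 → 106 → 53 → 160 → 80 → 40 → 20 → 10 → 5 → 16 → 8 → 4 → 2 → 1
Total steps = 62

62 steps


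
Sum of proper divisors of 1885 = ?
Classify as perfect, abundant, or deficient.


Proper divisors: 1, 5, 13, 29, 65, 145, 377
Sum = 1 + 5 + 13 + 29 + 65 + 145 + 377 = 635
635 < 1885 → deficient

s(1885) = 635 (deficient)


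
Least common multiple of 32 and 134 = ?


GCD(32, 134) = 2
LCM = 32*134/2 = 4288/2 = 2144

LCM = 2144


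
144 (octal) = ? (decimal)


144 (base 8) = 100 (decimal)
100 (decimal) = 100 (base 10)


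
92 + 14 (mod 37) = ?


92 + 14 = 106
106 mod 37 = 32


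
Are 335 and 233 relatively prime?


Euclidean algorithm:
335 = 1 * 233 + 102
233 = 2 * 102 + 29
102 = 3 * 29 + 15
29 = 1 * 15 + 14
15 = 1 * 14 + 1
14 = 14 * 1 + 0
GCD(335, 233) = 1

Yes, coprime (GCD = 1)


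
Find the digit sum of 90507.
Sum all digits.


9 + 0 + 5 + 0 + 7 = 21


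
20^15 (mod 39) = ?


20^1 mod 39 = 20
20^2 mod 39 = 10
20^3 mod 39 = 5
20^4 mod 39 = 22
20^5 mod 39 = 11
20^6 mod 39 = 25
20^7 mod 39 = 32
20^8 mod 39 = 16
20^9 mod 39 = 8
20^10 mod 39 = 4
20^11 mod 39 = 2
20^12 mod 39 = 1
20^13 mod 39 = 20
20^14 mod 39 = 10
20^15 mod 39 = 5


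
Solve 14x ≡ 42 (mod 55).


GCD(14, 55) = 1, unique solution
a^(-1) mod 55 = 4
x = 4 * 42 mod 55 = 3

x ≡ 3 (mod 55)


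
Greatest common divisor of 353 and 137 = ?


353 = 2 * 137 + 79
137 = 1 * 79 + 58
79 = 1 * 58 + 21
58 = 2 * 21 + 16
21 = 1 * 16 + 5
16 = 3 * 5 + 1
5 = 5 * 1 + 0
GCD = 1


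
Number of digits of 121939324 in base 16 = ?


121939324 in base 16 = 744A57C
Number of digits = 7

7 digits (base 16)


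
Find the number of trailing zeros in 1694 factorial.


floor(1694/5) = 338
floor(1694/25) = 67
floor(1694/125) = 13
floor(1694/625) = 2
Total = 420

420 trailing zeros


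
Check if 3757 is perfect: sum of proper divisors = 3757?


Proper divisors of 3757: 1, 13, 17, 221, 289
Sum = 1 + 13 + 17 + 221 + 289 = 541

No, 3757 is not perfect (541 ≠ 3757)


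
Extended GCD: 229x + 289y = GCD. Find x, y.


Tabular extended Euclidean (each row: r = 229*s + 289*t):
r=229, s=1, t=0
r=289, s=0, t=1
q=0: r=229, s=1, t=0   [229*(1) + 289*(0) = 229]
q=1: r=60, s=-1, t=1   [229*(-1) + 289*(1) = 60]
q=3: r=49, s=4, t=-3   [229*(4) + 289*(-3) = 49]
q=1: r=11, s=-5, t=4   [229*(-5) + 289*(4) = 11]
q=4: r=5, s=24, t=-19   [229*(24) + 289*(-19) = 5]
q=2: r=1, s=-53, t=42   [229*(-53) + 289*(42) = 1]
q=5: r=0, s=289, t=-229   [229*(289) + 289*(-229) = 0]
GCD = 1; from the row with r=1: x=-53, y=42
Check: 229*(-53) + 289*(42) = -12137 + 12138 = 1

GCD = 1, x = -53, y = 42


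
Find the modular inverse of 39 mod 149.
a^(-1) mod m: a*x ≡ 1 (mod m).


Use the extended Euclidean algorithm on (149, 39); each row r = 149*s + 39*t:
r=149, s=1, t=0
r=39, s=0, t=1
q=3: r=32, s=1, t=-3   [149*(1) + 39*(-3) = 32]
q=1: r=7, s=-1, t=4   [149*(-1) + 39*(4) = 7]
q=4: r=4, s=5, t=-19   [149*(5) + 39*(-19) = 4]
q=1: r=3, s=-6, t=23   [149*(-6) + 39*(23) = 3]
q=1: r=1, s=11, t=-42   [149*(11) + 39*(-42) = 1]
q=3: r=0, s=-39, t=149   [149*(-39) + 39*(149) = 0]
GCD = 1 with t = -42, so 39*(-42) ≡ 1 (mod 149)
Inverse = -42 mod 149 = 107
Check: 39 * 107 = 4173 ≡ 1 (mod 149)

39^(-1) ≡ 107 (mod 149)


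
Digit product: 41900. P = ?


4 × 1 × 9 × 0 × 0 = 0


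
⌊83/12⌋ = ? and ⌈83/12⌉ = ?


83/12 = 6.9167
floor = 6
ceil = 7

floor = 6, ceil = 7


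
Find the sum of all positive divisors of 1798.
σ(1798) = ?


Divisors of 1798: 1, 2, 29, 31, 58, 62, 899, 1798
Sum = 1 + 2 + 29 + 31 + 58 + 62 + 899 + 1798 = 2880

σ(1798) = 2880


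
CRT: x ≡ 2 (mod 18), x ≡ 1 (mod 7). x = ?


M = 18*7 = 126
M1 = M/18 = 7, M2 = M/7 = 18
M1^(-1) mod 18 = 13, M2^(-1) mod 7 = 2
x = 2*7*13 + 1*18*2 = 218
218 mod 126 = 92
Check: 92 mod 18 = 2 ✓, 92 mod 7 = 1 ✓

x ≡ 92 (mod 126)


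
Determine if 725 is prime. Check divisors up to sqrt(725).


725 / 5 = 145 (exact division)
725 is NOT prime.

No, 725 is not prime


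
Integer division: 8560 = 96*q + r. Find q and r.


8560 = 96 * 89 + 16
Check: 8544 + 16 = 8560

q = 89, r = 16


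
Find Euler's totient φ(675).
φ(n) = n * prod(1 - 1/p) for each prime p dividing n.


675 = 3^3 × 5^2
Prime factors: 3, 5
φ(675) = 675 × (1-1/3) × (1-1/5)
= 675 × 2/3 × 4/5 = 360

φ(675) = 360


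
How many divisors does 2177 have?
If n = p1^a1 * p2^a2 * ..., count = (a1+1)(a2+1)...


2177 = 7^1 × 311^1
d(2177) = (1+1) × (1+1) = 4

4 divisors


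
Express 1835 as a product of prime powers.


1835 / 5 = 367
367 / 367 = 1
1835 = 5 × 367


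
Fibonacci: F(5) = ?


Sequence: 1, 1, 2, 3, 5
F(5) = 5


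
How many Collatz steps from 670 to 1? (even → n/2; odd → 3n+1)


670 → 335 → 1006 → 503 → 1510 → 755 → 2266 → 1133 → 3400 → 1700 → 850 → 425 → 1276 → 638 → 319 → 958 → 479 → 1438 → 719 → 2158 → 1079 → 3238 → 1619 → 4858 → 2429 → 7288 → 3644 → 1822 → 911 → 2734 → 1367 → 4102 → 2051 → 6154 → 3077 → 9232 → 4616 → 2308 → 1154 → 577 → 1732 → 866 → 433 → 1300 → 650 → 325 → 976 → 488 → 244 → 122 → 61 → 184 → 92 → 46 → 23 → 70 → 35 → 106 → 53 → 160 → 80 → 40 → 20 → 10 → 5 → 16 → 8 → 4 → 2 → 1
Total steps = 69

69 steps


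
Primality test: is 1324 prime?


1324 / 2 = 662 (exact division)
1324 is NOT prime.

No, 1324 is not prime


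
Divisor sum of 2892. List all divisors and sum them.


Divisors of 2892: 1, 2, 3, 4, 6, 12, 241, 482, 723, 964, 1446, 2892
Sum = 1 + 2 + 3 + 4 + 6 + 12 + 241 + 482 + 723 + 964 + 1446 + 2892 = 6776

σ(2892) = 6776


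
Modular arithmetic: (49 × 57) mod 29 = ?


49 × 57 = 2793
2793 mod 29 = 9


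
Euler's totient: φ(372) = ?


372 = 2^2 × 3 × 31
Prime factors: 2, 3, 31
φ(372) = 372 × (1-1/2) × (1-1/3) × (1-1/31)
= 372 × 1/2 × 2/3 × 30/31 = 120

φ(372) = 120


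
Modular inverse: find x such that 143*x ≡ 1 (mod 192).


Use the extended Euclidean algorithm on (192, 143); each row r = 192*s + 143*t:
r=192, s=1, t=0
r=143, s=0, t=1
q=1: r=49, s=1, t=-1   [192*(1) + 143*(-1) = 49]
q=2: r=45, s=-2, t=3   [192*(-2) + 143*(3) = 45]
q=1: r=4, s=3, t=-4   [192*(3) + 143*(-4) = 4]
q=11: r=1, s=-35, t=47   [192*(-35) + 143*(47) = 1]
q=4: r=0, s=143, t=-192   [192*(143) + 143*(-192) = 0]
GCD = 1 with t = 47, so 143*(47) ≡ 1 (mod 192)
Inverse = 47 mod 192 = 47
Check: 143 * 47 = 6721 ≡ 1 (mod 192)

143^(-1) ≡ 47 (mod 192)


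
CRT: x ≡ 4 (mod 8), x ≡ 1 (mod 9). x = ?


M = 8*9 = 72
M1 = M/8 = 9, M2 = M/9 = 8
M1^(-1) mod 8 = 1, M2^(-1) mod 9 = 8
x = 4*9*1 + 1*8*8 = 100
100 mod 72 = 28
Check: 28 mod 8 = 4 ✓, 28 mod 9 = 1 ✓

x ≡ 28 (mod 72)


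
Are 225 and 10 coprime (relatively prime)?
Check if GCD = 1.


Euclidean algorithm:
225 = 22 * 10 + 5
10 = 2 * 5 + 0
GCD(225, 10) = 5

No, not coprime (GCD = 5)


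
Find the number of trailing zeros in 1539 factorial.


floor(1539/5) = 307
floor(1539/25) = 61
floor(1539/125) = 12
floor(1539/625) = 2
Total = 382

382 trailing zeros


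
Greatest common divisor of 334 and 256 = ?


334 = 1 * 256 + 78
256 = 3 * 78 + 22
78 = 3 * 22 + 12
22 = 1 * 12 + 10
12 = 1 * 10 + 2
10 = 5 * 2 + 0
GCD = 2


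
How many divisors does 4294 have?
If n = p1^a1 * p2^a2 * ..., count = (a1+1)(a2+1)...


4294 = 2^1 × 19^1 × 113^1
d(4294) = (1+1) × (1+1) × (1+1) = 8

8 divisors


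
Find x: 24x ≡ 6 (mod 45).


GCD(24, 45) = 3 divides 6
Divide: 8x ≡ 2 (mod 15)
x ≡ 4 (mod 15)


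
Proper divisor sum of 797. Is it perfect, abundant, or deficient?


Proper divisors: 1
Sum = 1 = 1
1 < 797 → deficient

s(797) = 1 (deficient)


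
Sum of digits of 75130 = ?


7 + 5 + 1 + 3 + 0 = 16


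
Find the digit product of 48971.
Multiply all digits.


4 × 8 × 9 × 7 × 1 = 2016


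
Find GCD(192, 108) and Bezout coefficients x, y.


Tabular extended Euclidean (each row: r = 192*s + 108*t):
r=192, s=1, t=0
r=108, s=0, t=1
q=1: r=84, s=1, t=-1   [192*(1) + 108*(-1) = 84]
q=1: r=24, s=-1, t=2   [192*(-1) + 108*(2) = 24]
q=3: r=12, s=4, t=-7   [192*(4) + 108*(-7) = 12]
q=2: r=0, s=-9, t=16   [192*(-9) + 108*(16) = 0]
GCD = 12; from the row with r=12: x=4, y=-7
Check: 192*(4) + 108*(-7) = 768 - 756 = 12

GCD = 12, x = 4, y = -7


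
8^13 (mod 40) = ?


8^1 mod 40 = 8
8^2 mod 40 = 24
8^3 mod 40 = 32
8^4 mod 40 = 16
8^5 mod 40 = 8
8^6 mod 40 = 24
8^7 mod 40 = 32
8^8 mod 40 = 16
8^9 mod 40 = 8
8^10 mod 40 = 24
8^11 mod 40 = 32
8^12 mod 40 = 16
8^13 mod 40 = 8


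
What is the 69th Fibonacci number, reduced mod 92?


F(k) mod 92 for k=1..69:
1, 1, 2, 3, 5, 8, 13, 21, 34, 55, 89, 52, 49, 9, 58, 67, 33, 8, 41, 49, 90, 47, 45, 0, 45, 45, 90, 43, 41, 84, 33, 25, 58, 83, 49, 40, 89, 37, 34, 71, 13, 84, 5, 89, 2, 91, 1, 0, 1, 1, 2, 3, 5, 8, 13, 21, 34, 55, 89, 52, 49, 9, 58, 67, 33, 8, 41, 49, 90
F(69) mod 92 = 90


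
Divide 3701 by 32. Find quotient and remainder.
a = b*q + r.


3701 = 32 * 115 + 21
Check: 3680 + 21 = 3701

q = 115, r = 21


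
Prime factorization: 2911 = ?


2911 / 41 = 71
71 / 71 = 1
2911 = 41 × 71


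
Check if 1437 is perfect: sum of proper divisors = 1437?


Proper divisors of 1437: 1, 3, 479
Sum = 1 + 3 + 479 = 483

No, 1437 is not perfect (483 ≠ 1437)


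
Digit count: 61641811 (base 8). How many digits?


61641811 in base 8 = 353112123
Number of digits = 9

9 digits (base 8)


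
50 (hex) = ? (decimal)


50 (base 16) = 80 (decimal)
80 (decimal) = 80 (base 10)


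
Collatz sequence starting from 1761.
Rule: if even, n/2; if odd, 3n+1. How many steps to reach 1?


1761 → 5284 → 2642 → 1321 → 3964 → 1982 → 991 → 2974 → 1487 → 4462 → 2231 → 6694 → 3347 → 10042 → 5021 → 15064 → 7532 → 3766 → 1883 → 5650 → 2825 → 8476 → 4238 → 2119 → 6358 → 3179 → 9538 → 4769 → 14308 → 7154 → 3577 → 10732 → 5366 → 2683 → 8050 → 4025 → 12076 → 6038 → 3019 → 9058 → 4529 → 13588 → 6794 → 3397 → 10192 → 5096 → 2548 → 1274 → 637 → 1912 → 956 → 478 → 239 → 718 → 359 → 1078 → 539 → 1618 → 809 → 2428 → 1214 → 607 → 1822 → 911 → 2734 → 1367 → 4102 → 2051 → 6154 → 3077 → 9232 → 4616 → 2308 → 1154 → 577 → 1732 → 866 → 433 → 1300 → 650 → 325 → 976 → 488 → 244 → 122 → 61 → 184 → 92 → 46 → 23 → 70 → 35 → 106 → 53 → 160 → 80 → 40 → 20 → 10 → 5 → 16 → 8 → 4 → 2 → 1
Total steps = 104

104 steps


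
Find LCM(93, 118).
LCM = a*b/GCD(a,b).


GCD(93, 118) = 1
LCM = 93*118/1 = 10974/1 = 10974

LCM = 10974


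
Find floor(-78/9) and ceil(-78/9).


-78/9 = -8.6667
floor = -9
ceil = -8

floor = -9, ceil = -8


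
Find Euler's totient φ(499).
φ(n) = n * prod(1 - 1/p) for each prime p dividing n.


499 = 499
Prime factors: 499
φ(499) = 499 × (1-1/499)
= 499 × 498/499 = 498

φ(499) = 498


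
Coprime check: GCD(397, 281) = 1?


Euclidean algorithm:
397 = 1 * 281 + 116
281 = 2 * 116 + 49
116 = 2 * 49 + 18
49 = 2 * 18 + 13
18 = 1 * 13 + 5
13 = 2 * 5 + 3
5 = 1 * 3 + 2
3 = 1 * 2 + 1
2 = 2 * 1 + 0
GCD(397, 281) = 1

Yes, coprime (GCD = 1)


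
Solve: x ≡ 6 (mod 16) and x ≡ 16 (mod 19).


M = 16*19 = 304
M1 = M/16 = 19, M2 = M/19 = 16
M1^(-1) mod 16 = 11, M2^(-1) mod 19 = 6
x = 6*19*11 + 16*16*6 = 2790
2790 mod 304 = 54
Check: 54 mod 16 = 6 ✓, 54 mod 19 = 16 ✓

x ≡ 54 (mod 304)


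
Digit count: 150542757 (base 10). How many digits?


150542757 has 9 digits in base 10
floor(log10(150542757)) + 1 = floor(8.1777) + 1 = 9

9 digits (base 10)


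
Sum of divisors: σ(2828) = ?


Divisors of 2828: 1, 2, 4, 7, 14, 28, 101, 202, 404, 707, 1414, 2828
Sum = 1 + 2 + 4 + 7 + 14 + 28 + 101 + 202 + 404 + 707 + 1414 + 2828 = 5712

σ(2828) = 5712


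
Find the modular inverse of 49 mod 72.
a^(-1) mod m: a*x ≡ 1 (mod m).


Use the extended Euclidean algorithm on (72, 49); each row r = 72*s + 49*t:
r=72, s=1, t=0
r=49, s=0, t=1
q=1: r=23, s=1, t=-1   [72*(1) + 49*(-1) = 23]
q=2: r=3, s=-2, t=3   [72*(-2) + 49*(3) = 3]
q=7: r=2, s=15, t=-22   [72*(15) + 49*(-22) = 2]
q=1: r=1, s=-17, t=25   [72*(-17) + 49*(25) = 1]
q=2: r=0, s=49, t=-72   [72*(49) + 49*(-72) = 0]
GCD = 1 with t = 25, so 49*(25) ≡ 1 (mod 72)
Inverse = 25 mod 72 = 25
Check: 49 * 25 = 1225 ≡ 1 (mod 72)

49^(-1) ≡ 25 (mod 72)


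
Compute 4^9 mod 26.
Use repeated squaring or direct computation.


4^1 mod 26 = 4
4^2 mod 26 = 16
4^3 mod 26 = 12
4^4 mod 26 = 22
4^5 mod 26 = 10
4^6 mod 26 = 14
4^7 mod 26 = 4
4^8 mod 26 = 16
4^9 mod 26 = 12


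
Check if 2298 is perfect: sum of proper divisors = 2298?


Proper divisors of 2298: 1, 2, 3, 6, 383, 766, 1149
Sum = 1 + 2 + 3 + 6 + 383 + 766 + 1149 = 2310

No, 2298 is not perfect (2310 ≠ 2298)


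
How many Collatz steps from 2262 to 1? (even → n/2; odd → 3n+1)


2262 → 1131 → 3394 → 1697 → 5092 → 2546 → 1273 → 3820 → 1910 → 955 → 2866 → 1433 → 4300 → 2150 → 1075 → 3226 → 1613 → 4840 → 2420 → 1210 → 605 → 1816 → 908 → 454 → 227 → 682 → 341 → 1024 → 512 → 256 → 128 → 64 → 32 → 16 → 8 → 4 → 2 → 1
Total steps = 37

37 steps


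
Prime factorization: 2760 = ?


2760 / 2 = 1380
1380 / 2 = 690
690 / 2 = 345
345 / 3 = 115
115 / 5 = 23
23 / 23 = 1
2760 = 2^3 × 3 × 5 × 23


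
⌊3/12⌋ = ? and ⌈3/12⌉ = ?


3/12 = 0.2500
floor = 0
ceil = 1

floor = 0, ceil = 1


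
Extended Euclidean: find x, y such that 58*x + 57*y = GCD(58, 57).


Tabular extended Euclidean (each row: r = 58*s + 57*t):
r=58, s=1, t=0
r=57, s=0, t=1
q=1: r=1, s=1, t=-1   [58*(1) + 57*(-1) = 1]
q=57: r=0, s=-57, t=58   [58*(-57) + 57*(58) = 0]
GCD = 1; from the row with r=1: x=1, y=-1
Check: 58*(1) + 57*(-1) = 58 - 57 = 1

GCD = 1, x = 1, y = -1


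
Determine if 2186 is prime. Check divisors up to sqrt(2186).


2186 / 2 = 1093 (exact division)
2186 is NOT prime.

No, 2186 is not prime


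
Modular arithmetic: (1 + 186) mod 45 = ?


1 + 186 = 187
187 mod 45 = 7


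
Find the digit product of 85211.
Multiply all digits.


8 × 5 × 2 × 1 × 1 = 80


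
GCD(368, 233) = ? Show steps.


368 = 1 * 233 + 135
233 = 1 * 135 + 98
135 = 1 * 98 + 37
98 = 2 * 37 + 24
37 = 1 * 24 + 13
24 = 1 * 13 + 11
13 = 1 * 11 + 2
11 = 5 * 2 + 1
2 = 2 * 1 + 0
GCD = 1


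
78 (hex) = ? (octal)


78 (base 16) = 120 (decimal)
120 (decimal) = 170 (base 8)


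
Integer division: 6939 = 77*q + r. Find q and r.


6939 = 77 * 90 + 9
Check: 6930 + 9 = 6939

q = 90, r = 9


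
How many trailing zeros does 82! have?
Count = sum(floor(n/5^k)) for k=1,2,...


floor(82/5) = 16
floor(82/25) = 3
Total = 19

19 trailing zeros


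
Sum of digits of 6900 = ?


6 + 9 + 0 + 0 = 15


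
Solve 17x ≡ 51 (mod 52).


GCD(17, 52) = 1, unique solution
a^(-1) mod 52 = 49
x = 49 * 51 mod 52 = 3

x ≡ 3 (mod 52)


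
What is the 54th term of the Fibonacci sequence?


Sequence: 1, 1, 2, 3, 5, 8, 13, 21, 34, 55, 89, 144, 233, 377, 610, 987, 1597, 2584, 4181, 6765, 10946, 17711, 28657, 46368, 75025, 121393, 196418, 317811, 514229, 832040, 1346269, 2178309, 3524578, 5702887, 9227465, 14930352, 24157817, 39088169, 63245986, 102334155, 165580141, 267914296, 433494437, 701408733, 1134903170, 1836311903, 2971215073, 4807526976, 7778742049, 12586269025, 20365011074, 32951280099, 53316291173, 86267571272
F(54) = 86267571272


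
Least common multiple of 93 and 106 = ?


GCD(93, 106) = 1
LCM = 93*106/1 = 9858/1 = 9858

LCM = 9858


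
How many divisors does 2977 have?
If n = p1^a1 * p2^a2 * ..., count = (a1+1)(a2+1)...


2977 = 13^1 × 229^1
d(2977) = (1+1) × (1+1) = 4

4 divisors


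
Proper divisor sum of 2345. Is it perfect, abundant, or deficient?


Proper divisors: 1, 5, 7, 35, 67, 335, 469
Sum = 1 + 5 + 7 + 35 + 67 + 335 + 469 = 919
919 < 2345 → deficient

s(2345) = 919 (deficient)


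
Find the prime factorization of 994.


994 / 2 = 497
497 / 7 = 71
71 / 71 = 1
994 = 2 × 7 × 71


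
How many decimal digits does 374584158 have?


374584158 has 9 digits in base 10
floor(log10(374584158)) + 1 = floor(8.5735) + 1 = 9

9 digits (base 10)


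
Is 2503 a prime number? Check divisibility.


Check divisors up to sqrt(2503) = 50.0300
No divisors found.
2503 is prime.

Yes, 2503 is prime


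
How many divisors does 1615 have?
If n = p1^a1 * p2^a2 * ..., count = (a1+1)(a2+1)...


1615 = 5^1 × 17^1 × 19^1
d(1615) = (1+1) × (1+1) × (1+1) = 8

8 divisors


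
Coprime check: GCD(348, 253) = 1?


Euclidean algorithm:
348 = 1 * 253 + 95
253 = 2 * 95 + 63
95 = 1 * 63 + 32
63 = 1 * 32 + 31
32 = 1 * 31 + 1
31 = 31 * 1 + 0
GCD(348, 253) = 1

Yes, coprime (GCD = 1)


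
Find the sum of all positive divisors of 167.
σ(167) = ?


Divisors of 167: 1, 167
Sum = 1 + 167 = 168

σ(167) = 168


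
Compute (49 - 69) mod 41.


49 - 69 = -20
-20 mod 41 = 21


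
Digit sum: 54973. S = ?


5 + 4 + 9 + 7 + 3 = 28


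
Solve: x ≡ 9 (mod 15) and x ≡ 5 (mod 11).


M = 15*11 = 165
M1 = M/15 = 11, M2 = M/11 = 15
M1^(-1) mod 15 = 11, M2^(-1) mod 11 = 3
x = 9*11*11 + 5*15*3 = 1314
1314 mod 165 = 159
Check: 159 mod 15 = 9 ✓, 159 mod 11 = 5 ✓

x ≡ 159 (mod 165)


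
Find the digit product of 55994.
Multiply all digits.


5 × 5 × 9 × 9 × 4 = 8100


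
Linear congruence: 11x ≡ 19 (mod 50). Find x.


GCD(11, 50) = 1, unique solution
a^(-1) mod 50 = 41
x = 41 * 19 mod 50 = 29

x ≡ 29 (mod 50)


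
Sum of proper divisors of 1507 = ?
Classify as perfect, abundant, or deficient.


Proper divisors: 1, 11, 137
Sum = 1 + 11 + 137 = 149
149 < 1507 → deficient

s(1507) = 149 (deficient)


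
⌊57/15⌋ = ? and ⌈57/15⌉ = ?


57/15 = 3.8000
floor = 3
ceil = 4

floor = 3, ceil = 4


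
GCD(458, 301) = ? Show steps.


458 = 1 * 301 + 157
301 = 1 * 157 + 144
157 = 1 * 144 + 13
144 = 11 * 13 + 1
13 = 13 * 1 + 0
GCD = 1


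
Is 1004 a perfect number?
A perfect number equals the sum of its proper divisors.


Proper divisors of 1004: 1, 2, 4, 251, 502
Sum = 1 + 2 + 4 + 251 + 502 = 760

No, 1004 is not perfect (760 ≠ 1004)


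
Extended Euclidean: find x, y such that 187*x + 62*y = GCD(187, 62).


Tabular extended Euclidean (each row: r = 187*s + 62*t):
r=187, s=1, t=0
r=62, s=0, t=1
q=3: r=1, s=1, t=-3   [187*(1) + 62*(-3) = 1]
q=62: r=0, s=-62, t=187   [187*(-62) + 62*(187) = 0]
GCD = 1; from the row with r=1: x=1, y=-3
Check: 187*(1) + 62*(-3) = 187 - 186 = 1

GCD = 1, x = 1, y = -3


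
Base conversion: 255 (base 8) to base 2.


255 (base 8) = 173 (decimal)
173 (decimal) = 10101101 (base 2)


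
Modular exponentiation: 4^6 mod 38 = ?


4^1 mod 38 = 4
4^2 mod 38 = 16
4^3 mod 38 = 26
4^4 mod 38 = 28
4^5 mod 38 = 36
4^6 mod 38 = 30


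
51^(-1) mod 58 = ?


Use the extended Euclidean algorithm on (58, 51); each row r = 58*s + 51*t:
r=58, s=1, t=0
r=51, s=0, t=1
q=1: r=7, s=1, t=-1   [58*(1) + 51*(-1) = 7]
q=7: r=2, s=-7, t=8   [58*(-7) + 51*(8) = 2]
q=3: r=1, s=22, t=-25   [58*(22) + 51*(-25) = 1]
q=2: r=0, s=-51, t=58   [58*(-51) + 51*(58) = 0]
GCD = 1 with t = -25, so 51*(-25) ≡ 1 (mod 58)
Inverse = -25 mod 58 = 33
Check: 51 * 33 = 1683 ≡ 1 (mod 58)

51^(-1) ≡ 33 (mod 58)


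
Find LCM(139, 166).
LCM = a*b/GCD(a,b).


GCD(139, 166) = 1
LCM = 139*166/1 = 23074/1 = 23074

LCM = 23074


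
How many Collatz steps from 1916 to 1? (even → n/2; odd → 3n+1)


1916 → 958 → 479 → 1438 → 719 → 2158 → 1079 → 3238 → 1619 → 4858 → 2429 → 7288 → 3644 → 1822 → 911 → 2734 → 1367 → 4102 → 2051 → 6154 → 3077 → 9232 → 4616 → 2308 → 1154 → 577 → 1732 → 866 → 433 → 1300 → 650 → 325 → 976 → 488 → 244 → 122 → 61 → 184 → 92 → 46 → 23 → 70 → 35 → 106 → 53 → 160 → 80 → 40 → 20 → 10 → 5 → 16 → 8 → 4 → 2 → 1
Total steps = 55

55 steps


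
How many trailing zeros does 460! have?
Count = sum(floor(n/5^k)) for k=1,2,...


floor(460/5) = 92
floor(460/25) = 18
floor(460/125) = 3
Total = 113

113 trailing zeros


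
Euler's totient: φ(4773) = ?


4773 = 3 × 37 × 43
Prime factors: 3, 37, 43
φ(4773) = 4773 × (1-1/3) × (1-1/37) × (1-1/43)
= 4773 × 2/3 × 36/37 × 42/43 = 3024

φ(4773) = 3024


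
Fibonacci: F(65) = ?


Sequence: 1, 1, 2, 3, 5, 8, 13, 21, 34, 55, 89, 144, 233, 377, 610, 987, 1597, 2584, 4181, 6765, 10946, 17711, 28657, 46368, 75025, 121393, 196418, 317811, 514229, 832040, 1346269, 2178309, 3524578, 5702887, 9227465, 14930352, 24157817, 39088169, 63245986, 102334155, 165580141, 267914296, 433494437, 701408733, 1134903170, 1836311903, 2971215073, 4807526976, 7778742049, 12586269025, 20365011074, 32951280099, 53316291173, 86267571272, 139583862445, 225851433717, 365435296162, 591286729879, 956722026041, 1548008755920, 2504730781961, 4052739537881, 6557470319842, 10610209857723, 17167680177565
F(65) = 17167680177565


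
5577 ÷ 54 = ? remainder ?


5577 = 54 * 103 + 15
Check: 5562 + 15 = 5577

q = 103, r = 15


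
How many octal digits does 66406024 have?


66406024 in base 8 = 375243210
Number of digits = 9

9 digits (base 8)


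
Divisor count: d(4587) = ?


4587 = 3^1 × 11^1 × 139^1
d(4587) = (1+1) × (1+1) × (1+1) = 8

8 divisors


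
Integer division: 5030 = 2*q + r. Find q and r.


5030 = 2 * 2515 + 0
Check: 5030 + 0 = 5030

q = 2515, r = 0


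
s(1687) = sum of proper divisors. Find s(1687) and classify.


Proper divisors: 1, 7, 241
Sum = 1 + 7 + 241 = 249
249 < 1687 → deficient

s(1687) = 249 (deficient)


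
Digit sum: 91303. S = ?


9 + 1 + 3 + 0 + 3 = 16


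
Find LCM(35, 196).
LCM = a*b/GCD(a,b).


GCD(35, 196) = 7
LCM = 35*196/7 = 6860/7 = 980

LCM = 980


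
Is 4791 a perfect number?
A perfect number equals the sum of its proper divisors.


Proper divisors of 4791: 1, 3, 1597
Sum = 1 + 3 + 1597 = 1601

No, 4791 is not perfect (1601 ≠ 4791)


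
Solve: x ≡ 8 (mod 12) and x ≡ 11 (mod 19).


M = 12*19 = 228
M1 = M/12 = 19, M2 = M/19 = 12
M1^(-1) mod 12 = 7, M2^(-1) mod 19 = 8
x = 8*19*7 + 11*12*8 = 2120
2120 mod 228 = 68
Check: 68 mod 12 = 8 ✓, 68 mod 19 = 11 ✓

x ≡ 68 (mod 228)


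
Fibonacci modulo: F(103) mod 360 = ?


F(k) mod 360 for k=1..103:
1, 1, 2, 3, 5, 8, 13, 21, 34, 55, 89, 144, 233, 17, 250, 267, 157, 64, 221, 285, 146, 71, 217, 288, 145, 73, 218, 291, 149, 80, 229, 309, 178, 127, 305, 72, 17, 89, 106, 195, 301, 136, 77, 213, 290, 143, 73, 216, 289, 145, 74, 219, 293, 152, 85, 237, 322, 199, 161, 0, 161, 161, 322, 123, 85, 208, 293, 141, 74, 215, 289, 144, 73, 217, 290, 147, 77, 224, 301, 165, 106, 271, 17, 288, 305, 233, 178, 51, 229, 280, 149, 69, 218, 287, 145, 72, 217, 289, 146, 75, 221, 296, 157
F(103) mod 360 = 157


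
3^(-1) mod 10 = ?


Use the extended Euclidean algorithm on (10, 3); each row r = 10*s + 3*t:
r=10, s=1, t=0
r=3, s=0, t=1
q=3: r=1, s=1, t=-3   [10*(1) + 3*(-3) = 1]
q=3: r=0, s=-3, t=10   [10*(-3) + 3*(10) = 0]
GCD = 1 with t = -3, so 3*(-3) ≡ 1 (mod 10)
Inverse = -3 mod 10 = 7
Check: 3 * 7 = 21 ≡ 1 (mod 10)

3^(-1) ≡ 7 (mod 10)


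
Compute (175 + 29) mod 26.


175 + 29 = 204
204 mod 26 = 22


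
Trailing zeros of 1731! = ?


floor(1731/5) = 346
floor(1731/25) = 69
floor(1731/125) = 13
floor(1731/625) = 2
Total = 430

430 trailing zeros


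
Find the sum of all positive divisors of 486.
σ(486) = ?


Divisors of 486: 1, 2, 3, 6, 9, 18, 27, 54, 81, 162, 243, 486
Sum = 1 + 2 + 3 + 6 + 9 + 18 + 27 + 54 + 81 + 162 + 243 + 486 = 1092

σ(486) = 1092


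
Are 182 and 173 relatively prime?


Euclidean algorithm:
182 = 1 * 173 + 9
173 = 19 * 9 + 2
9 = 4 * 2 + 1
2 = 2 * 1 + 0
GCD(182, 173) = 1

Yes, coprime (GCD = 1)


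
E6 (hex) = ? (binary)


E6 (base 16) = 230 (decimal)
230 (decimal) = 11100110 (base 2)


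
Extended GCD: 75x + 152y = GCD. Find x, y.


Tabular extended Euclidean (each row: r = 75*s + 152*t):
r=75, s=1, t=0
r=152, s=0, t=1
q=0: r=75, s=1, t=0   [75*(1) + 152*(0) = 75]
q=2: r=2, s=-2, t=1   [75*(-2) + 152*(1) = 2]
q=37: r=1, s=75, t=-37   [75*(75) + 152*(-37) = 1]
q=2: r=0, s=-152, t=75   [75*(-152) + 152*(75) = 0]
GCD = 1; from the row with r=1: x=75, y=-37
Check: 75*(75) + 152*(-37) = 5625 - 5624 = 1

GCD = 1, x = 75, y = -37


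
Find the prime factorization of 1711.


1711 / 29 = 59
59 / 59 = 1
1711 = 29 × 59


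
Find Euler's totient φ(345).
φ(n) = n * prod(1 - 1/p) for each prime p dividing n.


345 = 3 × 5 × 23
Prime factors: 3, 5, 23
φ(345) = 345 × (1-1/3) × (1-1/5) × (1-1/23)
= 345 × 2/3 × 4/5 × 22/23 = 176

φ(345) = 176


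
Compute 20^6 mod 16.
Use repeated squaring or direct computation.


20^1 mod 16 = 4
20^2 mod 16 = 0
20^3 mod 16 = 0
20^4 mod 16 = 0
20^5 mod 16 = 0
20^6 mod 16 = 0


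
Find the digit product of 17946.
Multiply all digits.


1 × 7 × 9 × 4 × 6 = 1512


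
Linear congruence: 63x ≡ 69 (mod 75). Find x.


GCD(63, 75) = 3 divides 69
Divide: 21x ≡ 23 (mod 25)
x ≡ 13 (mod 25)


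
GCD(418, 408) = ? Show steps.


418 = 1 * 408 + 10
408 = 40 * 10 + 8
10 = 1 * 8 + 2
8 = 4 * 2 + 0
GCD = 2


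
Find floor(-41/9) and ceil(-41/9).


-41/9 = -4.5556
floor = -5
ceil = -4

floor = -5, ceil = -4


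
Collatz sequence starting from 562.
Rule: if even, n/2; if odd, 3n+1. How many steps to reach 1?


562 → 281 → 844 → 422 → 211 → 634 → 317 → 952 → 476 → 238 → 119 → 358 → 179 → 538 → 269 → 808 → 404 → 202 → 101 → 304 → 152 → 76 → 38 → 19 → 58 → 29 → 88 → 44 → 22 → 11 → 34 → 17 → 52 → 26 → 13 → 40 → 20 → 10 → 5 → 16 → 8 → 4 → 2 → 1
Total steps = 43

43 steps


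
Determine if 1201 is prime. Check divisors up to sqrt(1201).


Check divisors up to sqrt(1201) = 34.6554
No divisors found.
1201 is prime.

Yes, 1201 is prime


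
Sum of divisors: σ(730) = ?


Divisors of 730: 1, 2, 5, 10, 73, 146, 365, 730
Sum = 1 + 2 + 5 + 10 + 73 + 146 + 365 + 730 = 1332

σ(730) = 1332


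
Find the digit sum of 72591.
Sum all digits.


7 + 2 + 5 + 9 + 1 = 24


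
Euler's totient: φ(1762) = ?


1762 = 2 × 881
Prime factors: 2, 881
φ(1762) = 1762 × (1-1/2) × (1-1/881)
= 1762 × 1/2 × 880/881 = 880

φ(1762) = 880


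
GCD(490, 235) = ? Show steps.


490 = 2 * 235 + 20
235 = 11 * 20 + 15
20 = 1 * 15 + 5
15 = 3 * 5 + 0
GCD = 5


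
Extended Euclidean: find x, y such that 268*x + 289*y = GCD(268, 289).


Tabular extended Euclidean (each row: r = 268*s + 289*t):
r=268, s=1, t=0
r=289, s=0, t=1
q=0: r=268, s=1, t=0   [268*(1) + 289*(0) = 268]
q=1: r=21, s=-1, t=1   [268*(-1) + 289*(1) = 21]
q=12: r=16, s=13, t=-12   [268*(13) + 289*(-12) = 16]
q=1: r=5, s=-14, t=13   [268*(-14) + 289*(13) = 5]
q=3: r=1, s=55, t=-51   [268*(55) + 289*(-51) = 1]
q=5: r=0, s=-289, t=268   [268*(-289) + 289*(268) = 0]
GCD = 1; from the row with r=1: x=55, y=-51
Check: 268*(55) + 289*(-51) = 14740 - 14739 = 1

GCD = 1, x = 55, y = -51


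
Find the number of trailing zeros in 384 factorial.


floor(384/5) = 76
floor(384/25) = 15
floor(384/125) = 3
Total = 94

94 trailing zeros


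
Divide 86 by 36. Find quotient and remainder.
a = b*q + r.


86 = 36 * 2 + 14
Check: 72 + 14 = 86

q = 2, r = 14


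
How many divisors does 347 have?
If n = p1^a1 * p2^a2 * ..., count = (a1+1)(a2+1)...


347 = 347^1
d(347) = (1+1) = 2

2 divisors


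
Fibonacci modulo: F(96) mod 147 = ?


F(k) mod 147 for k=1..96:
1, 1, 2, 3, 5, 8, 13, 21, 34, 55, 89, 144, 86, 83, 22, 105, 127, 85, 65, 3, 68, 71, 139, 63, 55, 118, 26, 144, 23, 20, 43, 63, 106, 22, 128, 3, 131, 134, 118, 105, 76, 34, 110, 144, 107, 104, 64, 21, 85, 106, 44, 3, 47, 50, 97, 0, 97, 97, 47, 144, 44, 41, 85, 126, 64, 43, 107, 3, 110, 113, 76, 42, 118, 13, 131, 144, 128, 125, 106, 84, 43, 127, 23, 3, 26, 29, 55, 84, 139, 76, 68, 144, 65, 62, 127, 42
F(96) mod 147 = 42


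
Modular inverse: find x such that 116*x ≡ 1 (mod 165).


Use the extended Euclidean algorithm on (165, 116); each row r = 165*s + 116*t:
r=165, s=1, t=0
r=116, s=0, t=1
q=1: r=49, s=1, t=-1   [165*(1) + 116*(-1) = 49]
q=2: r=18, s=-2, t=3   [165*(-2) + 116*(3) = 18]
q=2: r=13, s=5, t=-7   [165*(5) + 116*(-7) = 13]
q=1: r=5, s=-7, t=10   [165*(-7) + 116*(10) = 5]
q=2: r=3, s=19, t=-27   [165*(19) + 116*(-27) = 3]
q=1: r=2, s=-26, t=37   [165*(-26) + 116*(37) = 2]
q=1: r=1, s=45, t=-64   [165*(45) + 116*(-64) = 1]
q=2: r=0, s=-116, t=165   [165*(-116) + 116*(165) = 0]
GCD = 1 with t = -64, so 116*(-64) ≡ 1 (mod 165)
Inverse = -64 mod 165 = 101
Check: 116 * 101 = 11716 ≡ 1 (mod 165)

116^(-1) ≡ 101 (mod 165)


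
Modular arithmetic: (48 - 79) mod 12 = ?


48 - 79 = -31
-31 mod 12 = 5


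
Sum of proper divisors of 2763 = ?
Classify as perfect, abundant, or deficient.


Proper divisors: 1, 3, 9, 307, 921
Sum = 1 + 3 + 9 + 307 + 921 = 1241
1241 < 2763 → deficient

s(2763) = 1241 (deficient)


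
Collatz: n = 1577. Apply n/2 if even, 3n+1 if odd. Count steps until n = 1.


1577 → 4732 → 2366 → 1183 → 3550 → 1775 → 5326 → 2663 → 7990 → 3995 → 11986 → 5993 → 17980 → 8990 → 4495 → 13486 → 6743 → 20230 → 10115 → 30346 → 15173 → 45520 → 22760 → 11380 → 5690 → 2845 → 8536 → 4268 → 2134 → 1067 → 3202 → 1601 → 4804 → 2402 → 1201 → 3604 → 1802 → 901 → 2704 → 1352 → 676 → 338 → 169 → 508 → 254 → 127 → 382 → 191 → 574 → 287 → 862 → 431 → 1294 → 647 → 1942 → 971 → 2914 → 1457 → 4372 → 2186 → 1093 → 3280 → 1640 → 820 → 410 → 205 → 616 → 308 → 154 → 77 → 232 → 116 → 58 → 29 → 88 → 44 → 22 → 11 → 34 → 17 → 52 → 26 → 13 → 40 → 20 → 10 → 5 → 16 → 8 → 4 → 2 → 1
Total steps = 91

91 steps


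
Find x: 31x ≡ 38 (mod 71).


GCD(31, 71) = 1, unique solution
a^(-1) mod 71 = 55
x = 55 * 38 mod 71 = 31

x ≡ 31 (mod 71)


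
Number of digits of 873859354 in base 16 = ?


873859354 in base 16 = 3416091A
Number of digits = 8

8 digits (base 16)


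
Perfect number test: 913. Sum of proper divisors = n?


Proper divisors of 913: 1, 11, 83
Sum = 1 + 11 + 83 = 95

No, 913 is not perfect (95 ≠ 913)


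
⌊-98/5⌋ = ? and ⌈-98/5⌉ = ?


-98/5 = -19.6000
floor = -20
ceil = -19

floor = -20, ceil = -19


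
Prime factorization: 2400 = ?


2400 / 2 = 1200
1200 / 2 = 600
600 / 2 = 300
300 / 2 = 150
150 / 2 = 75
75 / 3 = 25
25 / 5 = 5
5 / 5 = 1
2400 = 2^5 × 3 × 5^2


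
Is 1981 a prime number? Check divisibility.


1981 / 7 = 283 (exact division)
1981 is NOT prime.

No, 1981 is not prime


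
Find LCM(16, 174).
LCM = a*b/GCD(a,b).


GCD(16, 174) = 2
LCM = 16*174/2 = 2784/2 = 1392

LCM = 1392


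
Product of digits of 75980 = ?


7 × 5 × 9 × 8 × 0 = 0


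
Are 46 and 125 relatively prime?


Euclidean algorithm:
125 = 2 * 46 + 33
46 = 1 * 33 + 13
33 = 2 * 13 + 7
13 = 1 * 7 + 6
7 = 1 * 6 + 1
6 = 6 * 1 + 0
GCD(46, 125) = 1

Yes, coprime (GCD = 1)


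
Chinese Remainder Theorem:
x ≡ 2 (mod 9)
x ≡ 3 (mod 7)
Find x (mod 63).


M = 9*7 = 63
M1 = M/9 = 7, M2 = M/7 = 9
M1^(-1) mod 9 = 4, M2^(-1) mod 7 = 4
x = 2*7*4 + 3*9*4 = 164
164 mod 63 = 38
Check: 38 mod 9 = 2 ✓, 38 mod 7 = 3 ✓

x ≡ 38 (mod 63)


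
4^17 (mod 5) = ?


4^1 mod 5 = 4
4^2 mod 5 = 1
4^3 mod 5 = 4
4^4 mod 5 = 1
4^5 mod 5 = 4
4^6 mod 5 = 1
4^7 mod 5 = 4
4^8 mod 5 = 1
4^9 mod 5 = 4
4^10 mod 5 = 1
4^11 mod 5 = 4
4^12 mod 5 = 1
4^13 mod 5 = 4
4^14 mod 5 = 1
4^15 mod 5 = 4
4^16 mod 5 = 1
4^17 mod 5 = 4


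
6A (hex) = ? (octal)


6A (base 16) = 106 (decimal)
106 (decimal) = 152 (base 8)


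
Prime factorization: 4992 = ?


4992 / 2 = 2496
2496 / 2 = 1248
1248 / 2 = 624
624 / 2 = 312
312 / 2 = 156
156 / 2 = 78
78 / 2 = 39
39 / 3 = 13
13 / 13 = 1
4992 = 2^7 × 3 × 13


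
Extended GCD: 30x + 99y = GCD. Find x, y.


Tabular extended Euclidean (each row: r = 30*s + 99*t):
r=30, s=1, t=0
r=99, s=0, t=1
q=0: r=30, s=1, t=0   [30*(1) + 99*(0) = 30]
q=3: r=9, s=-3, t=1   [30*(-3) + 99*(1) = 9]
q=3: r=3, s=10, t=-3   [30*(10) + 99*(-3) = 3]
q=3: r=0, s=-33, t=10   [30*(-33) + 99*(10) = 0]
GCD = 3; from the row with r=3: x=10, y=-3
Check: 30*(10) + 99*(-3) = 300 - 297 = 3

GCD = 3, x = 10, y = -3


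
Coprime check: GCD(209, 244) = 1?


Euclidean algorithm:
244 = 1 * 209 + 35
209 = 5 * 35 + 34
35 = 1 * 34 + 1
34 = 34 * 1 + 0
GCD(209, 244) = 1

Yes, coprime (GCD = 1)


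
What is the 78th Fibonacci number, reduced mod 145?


F(k) mod 145 for k=1..78:
1, 1, 2, 3, 5, 8, 13, 21, 34, 55, 89, 144, 88, 87, 30, 117, 2, 119, 121, 95, 71, 21, 92, 113, 60, 28, 88, 116, 59, 30, 89, 119, 63, 37, 100, 137, 92, 84, 31, 115, 1, 116, 117, 88, 60, 3, 63, 66, 129, 50, 34, 84, 118, 57, 30, 87, 117, 59, 31, 90, 121, 66, 42, 108, 5, 113, 118, 86, 59, 0, 59, 59, 118, 32, 5, 37, 42, 79
F(78) mod 145 = 79


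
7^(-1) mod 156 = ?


Use the extended Euclidean algorithm on (156, 7); each row r = 156*s + 7*t:
r=156, s=1, t=0
r=7, s=0, t=1
q=22: r=2, s=1, t=-22   [156*(1) + 7*(-22) = 2]
q=3: r=1, s=-3, t=67   [156*(-3) + 7*(67) = 1]
q=2: r=0, s=7, t=-156   [156*(7) + 7*(-156) = 0]
GCD = 1 with t = 67, so 7*(67) ≡ 1 (mod 156)
Inverse = 67 mod 156 = 67
Check: 7 * 67 = 469 ≡ 1 (mod 156)

7^(-1) ≡ 67 (mod 156)


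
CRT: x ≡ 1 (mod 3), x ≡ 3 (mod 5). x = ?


M = 3*5 = 15
M1 = M/3 = 5, M2 = M/5 = 3
M1^(-1) mod 3 = 2, M2^(-1) mod 5 = 2
x = 1*5*2 + 3*3*2 = 28
28 mod 15 = 13
Check: 13 mod 3 = 1 ✓, 13 mod 5 = 3 ✓

x ≡ 13 (mod 15)


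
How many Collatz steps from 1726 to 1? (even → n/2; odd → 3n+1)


1726 → 863 → 2590 → 1295 → 3886 → 1943 → 5830 → 2915 → 8746 → 4373 → 13120 → 6560 → 3280 → 1640 → 820 → 410 → 205 → 616 → 308 → 154 → 77 → 232 → 116 → 58 → 29 → 88 → 44 → 22 → 11 → 34 → 17 → 52 → 26 → 13 → 40 → 20 → 10 → 5 → 16 → 8 → 4 → 2 → 1
Total steps = 42

42 steps


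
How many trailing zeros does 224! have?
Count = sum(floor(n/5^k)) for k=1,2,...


floor(224/5) = 44
floor(224/25) = 8
floor(224/125) = 1
Total = 53

53 trailing zeros


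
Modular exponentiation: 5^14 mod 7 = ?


5^1 mod 7 = 5
5^2 mod 7 = 4
5^3 mod 7 = 6
5^4 mod 7 = 2
5^5 mod 7 = 3
5^6 mod 7 = 1
5^7 mod 7 = 5
5^8 mod 7 = 4
5^9 mod 7 = 6
5^10 mod 7 = 2
5^11 mod 7 = 3
5^12 mod 7 = 1
5^13 mod 7 = 5
5^14 mod 7 = 4


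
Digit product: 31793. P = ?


3 × 1 × 7 × 9 × 3 = 567


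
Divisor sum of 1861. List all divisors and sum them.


Divisors of 1861: 1, 1861
Sum = 1 + 1861 = 1862

σ(1861) = 1862


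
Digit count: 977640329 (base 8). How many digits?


977640329 in base 8 = 7221315611
Number of digits = 10

10 digits (base 8)


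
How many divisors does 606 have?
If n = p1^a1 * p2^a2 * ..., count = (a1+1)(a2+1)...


606 = 2^1 × 3^1 × 101^1
d(606) = (1+1) × (1+1) × (1+1) = 8

8 divisors


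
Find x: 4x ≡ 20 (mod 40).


GCD(4, 40) = 4 divides 20
Divide: 1x ≡ 5 (mod 10)
x ≡ 5 (mod 10)


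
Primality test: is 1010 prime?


1010 / 2 = 505 (exact division)
1010 is NOT prime.

No, 1010 is not prime


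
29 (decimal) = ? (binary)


29 (base 10) = 29 (decimal)
29 (decimal) = 11101 (base 2)


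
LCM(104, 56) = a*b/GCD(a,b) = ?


GCD(104, 56) = 8
LCM = 104*56/8 = 5824/8 = 728

LCM = 728


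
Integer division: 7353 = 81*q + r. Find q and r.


7353 = 81 * 90 + 63
Check: 7290 + 63 = 7353

q = 90, r = 63


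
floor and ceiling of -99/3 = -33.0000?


-99/3 = -33.0000
floor = -33
ceil = -33

floor = -33, ceil = -33


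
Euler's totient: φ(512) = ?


512 = 2^9
Prime factors: 2
φ(512) = 512 × (1-1/2)
= 512 × 1/2 = 256

φ(512) = 256


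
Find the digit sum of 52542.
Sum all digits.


5 + 2 + 5 + 4 + 2 = 18


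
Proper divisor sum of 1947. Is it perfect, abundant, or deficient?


Proper divisors: 1, 3, 11, 33, 59, 177, 649
Sum = 1 + 3 + 11 + 33 + 59 + 177 + 649 = 933
933 < 1947 → deficient

s(1947) = 933 (deficient)


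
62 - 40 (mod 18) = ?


62 - 40 = 22
22 mod 18 = 4


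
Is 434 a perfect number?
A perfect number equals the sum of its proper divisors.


Proper divisors of 434: 1, 2, 7, 14, 31, 62, 217
Sum = 1 + 2 + 7 + 14 + 31 + 62 + 217 = 334

No, 434 is not perfect (334 ≠ 434)


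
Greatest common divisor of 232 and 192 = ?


232 = 1 * 192 + 40
192 = 4 * 40 + 32
40 = 1 * 32 + 8
32 = 4 * 8 + 0
GCD = 8


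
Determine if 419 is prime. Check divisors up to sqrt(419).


Check divisors up to sqrt(419) = 20.4695
No divisors found.
419 is prime.

Yes, 419 is prime


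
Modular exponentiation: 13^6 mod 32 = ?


13^1 mod 32 = 13
13^2 mod 32 = 9
13^3 mod 32 = 21
13^4 mod 32 = 17
13^5 mod 32 = 29
13^6 mod 32 = 25


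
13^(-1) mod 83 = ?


Use the extended Euclidean algorithm on (83, 13); each row r = 83*s + 13*t:
r=83, s=1, t=0
r=13, s=0, t=1
q=6: r=5, s=1, t=-6   [83*(1) + 13*(-6) = 5]
q=2: r=3, s=-2, t=13   [83*(-2) + 13*(13) = 3]
q=1: r=2, s=3, t=-19   [83*(3) + 13*(-19) = 2]
q=1: r=1, s=-5, t=32   [83*(-5) + 13*(32) = 1]
q=2: r=0, s=13, t=-83   [83*(13) + 13*(-83) = 0]
GCD = 1 with t = 32, so 13*(32) ≡ 1 (mod 83)
Inverse = 32 mod 83 = 32
Check: 13 * 32 = 416 ≡ 1 (mod 83)

13^(-1) ≡ 32 (mod 83)


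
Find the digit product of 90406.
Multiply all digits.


9 × 0 × 4 × 0 × 6 = 0


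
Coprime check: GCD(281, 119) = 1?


Euclidean algorithm:
281 = 2 * 119 + 43
119 = 2 * 43 + 33
43 = 1 * 33 + 10
33 = 3 * 10 + 3
10 = 3 * 3 + 1
3 = 3 * 1 + 0
GCD(281, 119) = 1

Yes, coprime (GCD = 1)


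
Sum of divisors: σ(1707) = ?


Divisors of 1707: 1, 3, 569, 1707
Sum = 1 + 3 + 569 + 1707 = 2280

σ(1707) = 2280


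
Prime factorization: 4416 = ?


4416 / 2 = 2208
2208 / 2 = 1104
1104 / 2 = 552
552 / 2 = 276
276 / 2 = 138
138 / 2 = 69
69 / 3 = 23
23 / 23 = 1
4416 = 2^6 × 3 × 23


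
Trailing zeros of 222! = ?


floor(222/5) = 44
floor(222/25) = 8
floor(222/125) = 1
Total = 53

53 trailing zeros


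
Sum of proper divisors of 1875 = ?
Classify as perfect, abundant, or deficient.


Proper divisors: 1, 3, 5, 15, 25, 75, 125, 375, 625
Sum = 1 + 3 + 5 + 15 + 25 + 75 + 125 + 375 + 625 = 1249
1249 < 1875 → deficient

s(1875) = 1249 (deficient)
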